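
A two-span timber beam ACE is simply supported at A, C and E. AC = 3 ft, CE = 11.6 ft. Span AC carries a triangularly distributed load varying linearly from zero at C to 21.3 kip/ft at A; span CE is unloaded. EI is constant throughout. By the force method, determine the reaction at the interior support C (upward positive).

Take M_C as the redundant. Released structure: two simple spans AC and CE with a hinge at C.
Discontinuity in slope at C on the released structure — sum the simple-span end rotations:
  span AC: triangular load, peak 21.3: 7w₀L³/(360EI) = 11.18/EI
  relative rotation θ_0 = (11.18 + 0)/EI = 11.18/EI
A unit hogging moment at C produces rotation L₁/(3EI) + L₂/(3EI) = 4.867/EI.
Compatibility: M_C·(L₁+L₂)/(3EI) = θ_0, giving M_C = 2.298 kip·ft (hogging).
Span AC, ΣM about A with M_C applied at C: R_C^{AC}·3 = 31.95 + 2.298, so R_C^{AC} = 11.42 kip and R_A = 31.95 − 11.42 = 20.53 kip.
Span CE, ΣM about E: R_C^{CE}·11.6 = 0 + 2.298, so R_C^{CE} = 0.1981 kip and R_E = 0 − 0.1981 = -0.1981 kip.
R_C = 11.42 + 0.1981 = 11.61 kip.

R_C = 11.61 kip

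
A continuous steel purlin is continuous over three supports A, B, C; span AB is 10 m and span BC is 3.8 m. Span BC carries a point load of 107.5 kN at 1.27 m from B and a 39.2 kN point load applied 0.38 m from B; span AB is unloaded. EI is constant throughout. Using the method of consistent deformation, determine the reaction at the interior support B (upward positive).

Take M_B as the redundant. Released structure: two simple spans AB and BC with a hinge at B.
End slopes at the hinge B, treating each span as simply supported:
  span BC: point load 107.5 at a = 1.27: Pab(L + b)/(6LEI) = 95.9/EI
  span BC: point load 39.2 at a = 0.38: Pab(L + b)/(6LEI) = 16.13/EI
  relative rotation θ_0 = (0 + 112)/EI = 112/EI
A unit hogging moment at B produces rotation L₁/(3EI) + L₂/(3EI) = 4.6/EI.
Compatibility: M_B·(L₁+L₂)/(3EI) = θ_0, giving M_B = 24.35 kN·m (hogging).
Span AB, ΣM about A with M_B applied at B: R_B^{AB}·10 = 0 + 24.35, so R_B^{AB} = 2.435 kN and R_A = 0 − 2.435 = -2.435 kN.
Span BC, ΣM about C: R_B^{BC}·3.8 = 406 + 24.35, so R_B^{BC} = 113.3 kN and R_C = 146.7 − 113.3 = 33.44 kN.
R_B = 2.435 + 113.3 = 115.7 kN.

R_B = 115.7 kN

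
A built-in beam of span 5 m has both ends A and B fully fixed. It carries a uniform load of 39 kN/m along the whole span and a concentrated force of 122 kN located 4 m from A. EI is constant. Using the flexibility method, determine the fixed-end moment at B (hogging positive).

Take the two fixed-end moments M_A, M_B as redundants; the released structure is the simple span AB.
End rotations of the released simple span under the applied load (×1/EI):
  at A: UDL 39: wL³/(24EI) = 203.1/EI
  at B: UDL 39: wL³/(24EI) = 203.1/EI
  at A: point load 122 at a = 4: Pab(L + b)/(6LEI) = 97.6/EI
  at B: point load 122 at a = 4: Pab(L + a)/(6LEI) = 146.4/EI
  θ_A0 = 300.7/EI,  θ_B0 = 349.5/EI
Flexibility coefficients: a unit moment at one end gives L/(3EI) there and L/(6EI) at the far end, so f₁₁ = f₂₂ = 1.667/EI and f₁₂ = f₂₁ = 0.8333/EI.
Compatibility — zero rotation at each built-in end:
  1.667 M_A + 0.8333 M_B = 300.7
  0.8333 M_A + 1.667 M_B = 349.5
Solving the pair gives M_A = 100.8 kN·m and M_B = 159.3 kN·m (hogging).

M_B = 159.3 kN·m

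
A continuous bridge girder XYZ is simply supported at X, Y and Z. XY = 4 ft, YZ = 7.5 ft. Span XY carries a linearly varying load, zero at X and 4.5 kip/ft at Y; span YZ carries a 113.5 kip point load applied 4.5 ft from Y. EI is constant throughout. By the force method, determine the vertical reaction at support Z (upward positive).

R_Z = 55.44 kip

Insert a hinge at Y; M_Y is the redundant, and each span becomes simply supported.
Discontinuity in slope at Y on the released structure — sum the simple-span end rotations:
  span XY: triangular load, peak 4.5: w₀L³/(45EI) = 6.4/EI
  span YZ: point load 113.5 at a = 4.5: Pab(L + b)/(6LEI) = 357.5/EI
  relative rotation θ_0 = (6.4 + 357.5)/EI = 363.9/EI
A unit hogging moment at Y produces rotation L₁/(3EI) + L₂/(3EI) = 3.833/EI.
Slope continuity at Y: θ_0 = M_Y·3.833/EI, so M_Y = 363.9/3.833 = 94.94 kip·ft (hogging).
Span YZ, ΣM about Z: R_Y^{YZ}·7.5 = 340.5 + 94.94, so R_Y^{YZ} = 58.06 kip and R_Z = 113.5 − 58.06 = 55.44 kip.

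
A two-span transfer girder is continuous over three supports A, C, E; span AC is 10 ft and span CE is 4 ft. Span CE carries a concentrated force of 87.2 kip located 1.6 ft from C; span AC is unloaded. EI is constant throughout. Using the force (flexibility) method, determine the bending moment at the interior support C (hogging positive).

M_C = 19.13 kip·ft

Take M_C as the redundant. Released structure: two simple spans AC and CE with a hinge at C.
Rotations at C on the released spans (each span's end-slope, ×1/EI):
  span CE: point load 87.2 at a = 1.6: Pab(L + b)/(6LEI) = 89.29/EI
  relative rotation θ_0 = (0 + 89.29)/EI = 89.29/EI
A unit hogging moment at C produces rotation L₁/(3EI) + L₂/(3EI) = 4.667/EI.
Slope continuity at C: θ_0 = M_C·4.667/EI, so M_C = 89.29/4.667 = 19.13 kip·ft (hogging).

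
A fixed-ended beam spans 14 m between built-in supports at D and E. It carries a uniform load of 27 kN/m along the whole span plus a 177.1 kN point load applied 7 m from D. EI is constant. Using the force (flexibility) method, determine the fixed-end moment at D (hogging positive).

M_D = 750.9 kN·m

Release both end moments; the primary structure is a simply-supported span DE with redundants M_D and M_E.
Simple-span end rotations at D and E under the given loads:
  at D: UDL 27: wL³/(24EI) = 3087/EI
  at E: UDL 27: wL³/(24EI) = 3087/EI
  at D: point load 177.1 at a = 7: Pab(L + b)/(6LEI) = 2169/EI
  at E: point load 177.1 at a = 7: Pab(L + a)/(6LEI) = 2169/EI
  θ_D0 = 5256/EI,  θ_E0 = 5256/EI
Flexibility coefficients: a unit moment at one end gives L/(3EI) there and L/(6EI) at the far end, so f₁₁ = f₂₂ = 4.667/EI and f₁₂ = f₂₁ = 2.333/EI.
Compatibility — zero rotation at each built-in end:
  4.667 M_D + 2.333 M_E = 5256
  2.333 M_D + 4.667 M_E = 5256
Solving the pair gives M_D = 750.9 kN·m and M_E = 750.9 kN·m (hogging).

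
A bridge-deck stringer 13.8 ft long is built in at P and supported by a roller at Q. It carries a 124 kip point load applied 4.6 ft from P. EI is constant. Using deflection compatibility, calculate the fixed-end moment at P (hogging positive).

Take the reaction at Q as the redundant and release it; the primary structure is a cantilever fixed at P.
Free-end deflection of the primary structure under the applied loading (downward +):
  point load 124 at a = 4.6: Pa²(3L − a)/(6EI) = 16093/EI
Flexibility coefficient — unit upward force at Q: δ_{QQ} = L³/(3EI) = 876/EI.
The prop prevents deflection at Q: R_Q = δ_0/δ_{QQ} = 16093/876 = 18.37 kip.
Moment equilibrium about P: M_P = Σ(load moments about P) − R_Q·L = 570.4 − 18.37×13.8 = 316.9 kip·ft.

M_P = 316.9 kip·ft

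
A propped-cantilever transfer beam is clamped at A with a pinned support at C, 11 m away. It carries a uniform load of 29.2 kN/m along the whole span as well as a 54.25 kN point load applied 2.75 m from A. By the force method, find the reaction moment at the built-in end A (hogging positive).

Release the roller at C. Primary structure: cantilever fixed at A.
Deflection at C on the released cantilever, summing each load's contribution:
  UDL 29.2: wL⁴/(8EI) = 53440/EI
  point load 54.25 at a = 2.75: Pa²(3L − a)/(6EI) = 2068/EI
  δ_0 = 55508/EI
Flexibility coefficient — unit upward force at C: δ_{CC} = L³/(3EI) = 443.7/EI.
The prop prevents deflection at C: R_C = δ_0/δ_{CC} = 55508/443.7 = 125.1 kN.
Moment equilibrium about A: M_A = Σ(load moments about A) − R_C·L = 1916 − 125.1×11 = 539.6 kN·m.

M_A = 539.6 kN·m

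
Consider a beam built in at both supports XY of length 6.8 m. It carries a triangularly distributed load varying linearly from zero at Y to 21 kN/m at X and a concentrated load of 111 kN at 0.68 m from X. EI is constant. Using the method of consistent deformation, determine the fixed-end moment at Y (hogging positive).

Take the two fixed-end moments M_X, M_Y as redundants; the released structure is the simple span XY.
End rotations of the released simple span under the applied load (×1/EI):
  at X: triangular load, peak 21: w₀L³/(45EI) = 146.7/EI
  at Y: triangular load, peak 21: 7w₀L³/(360EI) = 128.4/EI
  at X: point load 111 at a = 0.68: Pab(L + b)/(6LEI) = 146.3/EI
  at Y: point load 111 at a = 0.68: Pab(L + a)/(6LEI) = 84.69/EI
  θ_X0 = 293/EI,  θ_Y0 = 213.1/EI
Flexibility coefficients: a unit moment at one end gives L/(3EI) there and L/(6EI) at the far end, so f₁₁ = f₂₂ = 2.267/EI and f₁₂ = f₂₁ = 1.133/EI.
Compatibility — zero rotation at each built-in end:
  2.267 M_X + 1.133 M_Y = 293
  1.133 M_X + 2.267 M_Y = 213.1
Solving the pair gives M_X = 109.7 kN·m and M_Y = 39.16 kN·m (hogging).

M_Y = 39.16 kN·m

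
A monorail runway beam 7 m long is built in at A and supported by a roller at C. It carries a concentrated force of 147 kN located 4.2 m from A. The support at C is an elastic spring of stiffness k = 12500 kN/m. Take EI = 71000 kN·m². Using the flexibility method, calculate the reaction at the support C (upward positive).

R_C = 60.5 kN

Take the reaction at C as the redundant and release it; the primary structure is a cantilever fixed at A.
Downward deflection at the released point C due to the loads:
  point load 147 at a = 4.2: Pa²(3L − a)/(6EI) = 7261/EI
Tip deflection under a unit load at C: L³/(3EI) = 114.3/EI.
With EI = 71000 kN·m²: δ_0 = 0.10226 m and δ_{CC} = 0.00161 m/kN.
Compatibility — the spring shortens by R_C/k under the reaction it provides: δ_0 − R_C·δ_{CC} = R_C/k. With 1/k = 0.00008 m/kN, R_C = δ_0 / (δ_{CC} + 1/k) = 0.10226 / (0.00161 + 0.00008) = 60.5 kN.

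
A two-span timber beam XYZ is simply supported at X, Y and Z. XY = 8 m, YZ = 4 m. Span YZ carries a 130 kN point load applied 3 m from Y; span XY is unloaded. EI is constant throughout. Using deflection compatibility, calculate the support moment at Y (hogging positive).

Take M_Y as the redundant. Released structure: two simple spans XY and YZ with a hinge at Y.
Rotations at Y on the released spans (each span's end-slope, ×1/EI):
  span YZ: point load 130 at a = 3: Pab(L + b)/(6LEI) = 81.25/EI
  relative rotation θ_0 = (0 + 81.25)/EI = 81.25/EI
A unit hogging moment at Y produces rotation L₁/(3EI) + L₂/(3EI) = 4/EI.
Compatibility: M_Y·(L₁+L₂)/(3EI) = θ_0, giving M_Y = 20.31 kN·m (hogging).

M_Y = 20.31 kN·m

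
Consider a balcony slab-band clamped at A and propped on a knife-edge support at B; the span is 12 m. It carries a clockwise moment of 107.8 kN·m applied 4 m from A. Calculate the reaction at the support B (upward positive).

Release the roller at B. Primary structure: cantilever fixed at A.
Downward deflection at the released point B due to the loads:
  clockwise couple 107.8 at a = 4: M₀a(2L − a)/(2EI) = 4312/EI
Flexibility coefficient — unit upward force at B: δ_{BB} = L³/(3EI) = 576/EI.
The prop prevents deflection at B: R_B = δ_0/δ_{BB} = 4312/576 = 7.486 kN.

R_B = 7.486 kN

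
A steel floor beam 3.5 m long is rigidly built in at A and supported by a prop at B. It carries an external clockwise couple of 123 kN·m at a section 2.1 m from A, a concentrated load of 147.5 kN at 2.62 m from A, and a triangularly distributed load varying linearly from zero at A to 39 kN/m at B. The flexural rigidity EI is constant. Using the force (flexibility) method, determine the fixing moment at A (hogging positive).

Take the reaction at B as the redundant and release it; the primary structure is a cantilever fixed at A.
Deflection at B on the released cantilever, summing each load's contribution:
  clockwise couple 123 at a = 2.1: M₀a(2L − a)/(2EI) = 632.8/EI
  point load 147.5 at a = 2.62: Pa²(3L − a)/(6EI) = 1330/EI
  triangular load, peak 39 at the free end: 11w₀L⁴/(120EI) = 536.5/EI
  δ_0 = 2499/EI
Flexibility coefficient — unit upward force at B: δ_{BB} = L³/(3EI) = 14.29/EI.
The prop prevents deflection at B: R_B = δ_0/δ_{BB} = 2499/14.29 = 174.9 kN.
Moment equilibrium about A: M_A = Σ(load moments about A) − R_B·L = 668.7 − 174.9×3.5 = 56.69 kN·m.

M_A = 56.69 kN·m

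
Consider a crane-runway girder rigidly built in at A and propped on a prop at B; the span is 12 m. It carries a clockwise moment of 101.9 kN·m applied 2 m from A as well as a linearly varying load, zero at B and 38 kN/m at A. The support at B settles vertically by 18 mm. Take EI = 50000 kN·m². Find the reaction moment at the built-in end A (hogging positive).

Choose R_B as the redundant. The primary structure is the cantilever fixed at A.
Downward deflection at the released point B due to the loads:
  clockwise couple 101.9 at a = 2: M₀a(2L − a)/(2EI) = 2242/EI
  triangular load, peak 38 at the fixed end: w₀L⁴/(30EI) = 26266/EI
  δ_0 = 28507/EI
Tip deflection under a unit load at B: L³/(3EI) = 576/EI.
With EI = 50000 kN·m²: δ_0 = 0.57015 m and δ_{BB} = 0.01152 m/kN.
Compatibility — the beam at B must follow the support down by 0.018 m: δ_0 − R_B·δ_{BB} = 0.018, so R_B = (0.57015 − 0.018)/0.01152 = 47.93 kN.
Moment equilibrium about A: M_A = Σ(load moments about A) − R_B·L = 1014 − 47.93×12 = 438.7 kN·m.

M_A = 438.7 kN·m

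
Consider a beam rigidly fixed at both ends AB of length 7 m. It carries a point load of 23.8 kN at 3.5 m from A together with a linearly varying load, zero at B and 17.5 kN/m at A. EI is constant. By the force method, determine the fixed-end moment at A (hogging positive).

Release both end moments; the primary structure is a simply-supported span AB with redundants M_A and M_B.
End rotations of the released simple span under the applied load (×1/EI):
  at A: point load 23.8 at a = 3.5: Pab(L + b)/(6LEI) = 72.89/EI
  at B: point load 23.8 at a = 3.5: Pab(L + a)/(6LEI) = 72.89/EI
  at A: triangular load, peak 17.5: w₀L³/(45EI) = 133.4/EI
  at B: triangular load, peak 17.5: 7w₀L³/(360EI) = 116.7/EI
  θ_A0 = 206.3/EI,  θ_B0 = 189.6/EI
Flexibility coefficients: a unit moment at one end gives L/(3EI) there and L/(6EI) at the far end, so f₁₁ = f₂₂ = 2.333/EI and f₁₂ = f₂₁ = 1.167/EI.
Compatibility — zero rotation at each built-in end:
  2.333 M_A + 1.167 M_B = 206.3
  1.167 M_A + 2.333 M_B = 189.6
Solving the pair gives M_A = 63.7 kN·m and M_B = 49.41 kN·m (hogging).

M_A = 63.7 kN·m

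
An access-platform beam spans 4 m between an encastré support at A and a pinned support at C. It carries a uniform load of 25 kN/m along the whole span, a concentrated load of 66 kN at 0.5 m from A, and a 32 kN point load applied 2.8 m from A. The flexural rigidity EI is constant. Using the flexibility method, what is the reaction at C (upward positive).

R_C = 57.01 kN

Choose R_C as the redundant. The primary structure is the cantilever fixed at A.
Primary-structure tip deflection at C by superposition:
  UDL 25: wL⁴/(8EI) = 800/EI
  point load 66 at a = 0.5: Pa²(3L − a)/(6EI) = 31.62/EI
  point load 32 at a = 2.8: Pa²(3L − a)/(6EI) = 384.7/EI
  δ_0 = 1216/EI
Tip deflection under a unit load at C: L³/(3EI) = 21.33/EI.
Compatibility at C: δ_0 − R_C·δ_{CC} = 0, so R_C = 1216/21.33 = 57.01 kN.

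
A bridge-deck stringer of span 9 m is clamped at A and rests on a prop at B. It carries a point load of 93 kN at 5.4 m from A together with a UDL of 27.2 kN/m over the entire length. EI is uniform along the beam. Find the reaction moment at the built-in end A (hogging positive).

M_A = 416 kN·m

Choose R_B as the redundant. The primary structure is the cantilever fixed at A.
Deflection at B on the released cantilever, summing each load's contribution:
  point load 93 at a = 5.4: Pa²(3L − a)/(6EI) = 9763/EI
  UDL 27.2: wL⁴/(8EI) = 22307/EI
  δ_0 = 32070/EI
Tip deflection under a unit load at B: L³/(3EI) = 243/EI.
The prop prevents deflection at B: R_B = δ_0/δ_{BB} = 32070/243 = 132 kN.
Moment equilibrium about A: M_A = Σ(load moments about A) − R_B·L = 1604 − 132×9 = 416 kN·m.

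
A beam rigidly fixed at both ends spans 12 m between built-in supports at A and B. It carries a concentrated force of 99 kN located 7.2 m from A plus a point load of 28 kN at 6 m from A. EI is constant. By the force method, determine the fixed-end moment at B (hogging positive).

Take the two fixed-end moments M_A, M_B as redundants; the released structure is the simple span AB.
Simple-span end rotations at A and B under the given loads:
  at A: point load 99 at a = 7.2: Pab(L + b)/(6LEI) = 798.3/EI
  at B: point load 99 at a = 7.2: Pab(L + a)/(6LEI) = 912.4/EI
  at A: point load 28 at a = 6: Pab(L + b)/(6LEI) = 252/EI
  at B: point load 28 at a = 6: Pab(L + a)/(6LEI) = 252/EI
  θ_A0 = 1050/EI,  θ_B0 = 1164/EI
Flexibility coefficients: a unit moment at one end gives L/(3EI) there and L/(6EI) at the far end, so f₁₁ = f₂₂ = 4/EI and f₁₂ = f₂₁ = 2/EI.
Compatibility — zero rotation at each built-in end:
  4 M_A + 2 M_B = 1050
  2 M_A + 4 M_B = 1164
Solving the pair gives M_A = 156 kN·m and M_B = 213.1 kN·m (hogging).

M_B = 213.1 kN·m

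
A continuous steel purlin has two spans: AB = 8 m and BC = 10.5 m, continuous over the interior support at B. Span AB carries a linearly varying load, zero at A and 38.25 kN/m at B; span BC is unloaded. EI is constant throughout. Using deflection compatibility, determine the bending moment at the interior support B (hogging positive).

Release continuity at B by inserting a hinge; the redundant is the internal moment M_B. The primary structure is two simply-supported spans AB and BC.
End slopes at the hinge B, treating each span as simply supported:
  span AB: triangular load, peak 38.25: w₀L³/(45EI) = 435.2/EI
  relative rotation θ_0 = (435.2 + 0)/EI = 435.2/EI
A unit hogging moment at B produces rotation L₁/(3EI) + L₂/(3EI) = 6.167/EI.
Slope continuity at B: θ_0 = M_B·6.167/EI, so M_B = 435.2/6.167 = 70.57 kN·m (hogging).

M_B = 70.57 kN·m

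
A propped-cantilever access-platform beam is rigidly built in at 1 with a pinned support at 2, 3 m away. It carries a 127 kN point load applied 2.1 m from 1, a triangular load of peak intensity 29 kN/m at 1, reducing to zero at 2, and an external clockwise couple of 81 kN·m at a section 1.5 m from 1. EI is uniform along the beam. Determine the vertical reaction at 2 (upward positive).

R_2 = 110.6 kN

Take the reaction at 2 as the redundant and release it; the primary structure is a cantilever fixed at 1.
Free-end deflection of the primary structure under the applied loading (downward +):
  point load 127 at a = 2.1: Pa²(3L − a)/(6EI) = 644.1/EI
  triangular load, peak 29 at the fixed end: w₀L⁴/(30EI) = 78.3/EI
  clockwise couple 81 at a = 1.5: M₀a(2L − a)/(2EI) = 273.4/EI
  δ_0 = 995.8/EI
Tip deflection under a unit load at 2: L³/(3EI) = 9/EI.
Compatibility at 2: δ_0 − R_2·δ_{22} = 0, so R_2 = 995.8/9 = 110.6 kN.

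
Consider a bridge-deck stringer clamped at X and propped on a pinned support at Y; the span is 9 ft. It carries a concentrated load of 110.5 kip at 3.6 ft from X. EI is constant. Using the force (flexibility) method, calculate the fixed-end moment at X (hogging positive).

M_X = 190.9 kip·ft

Take the reaction at Y as the redundant and release it; the primary structure is a cantilever fixed at X.
Downward deflection at the released point Y due to the loads:
  point load 110.5 at a = 3.6: Pa²(3L − a)/(6EI) = 5585/EI
Flexibility coefficient — unit upward force at Y: δ_{YY} = L³/(3EI) = 243/EI.
Compatibility at Y: δ_0 − R_Y·δ_{YY} = 0, so R_Y = 5585/243 = 22.98 kip.
Moment equilibrium about X: M_X = Σ(load moments about X) − R_Y·L = 397.8 − 22.98×9 = 190.9 kip·ft.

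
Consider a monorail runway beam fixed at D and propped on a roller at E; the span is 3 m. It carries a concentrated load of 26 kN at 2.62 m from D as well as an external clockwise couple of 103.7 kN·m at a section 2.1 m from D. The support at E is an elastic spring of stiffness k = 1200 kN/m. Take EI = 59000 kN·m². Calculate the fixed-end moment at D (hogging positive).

Take the reaction at E as the redundant and release it; the primary structure is a cantilever fixed at D.
Downward deflection at the released point E due to the loads:
  point load 26 at a = 2.62: Pa²(3L − a)/(6EI) = 189.8/EI
  clockwise couple 103.7 at a = 2.1: M₀a(2L − a)/(2EI) = 424.7/EI
  δ_0 = 614.4/EI
Tip deflection under a unit load at E: L³/(3EI) = 9/EI.
With EI = 59000 kN·m²: δ_0 = 0.010414 m and δ_{EE} = 0.000153 m/kN.
Compatibility — the spring shortens by R_E/k under the reaction it provides: δ_0 − R_E·δ_{EE} = R_E/k. With 1/k = 0.000833 m/kN, R_E = δ_0 / (δ_{EE} + 1/k) = 0.010414 / (0.000153 + 0.000833) = 10.56 kN.
Moment equilibrium about D: M_D = Σ(load moments about D) − R_E·L = 171.8 − 10.56×3 = 140.1 kN·m.

M_D = 140.1 kN·m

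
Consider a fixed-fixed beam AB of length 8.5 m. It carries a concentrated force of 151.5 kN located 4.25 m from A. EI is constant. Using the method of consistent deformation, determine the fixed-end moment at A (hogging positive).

M_A = 161 kN·m

Release both end moments; the primary structure is a simply-supported span AB with redundants M_A and M_B.
Simple-span end rotations at A and B under the given loads:
  at A: point load 151.5 at a = 4.25: Pab(L + b)/(6LEI) = 684.1/EI
  at B: point load 151.5 at a = 4.25: Pab(L + a)/(6LEI) = 684.1/EI
  θ_A0 = 684.1/EI,  θ_B0 = 684.1/EI
Flexibility coefficients: a unit moment at one end gives L/(3EI) there and L/(6EI) at the far end, so f₁₁ = f₂₂ = 2.833/EI and f₁₂ = f₂₁ = 1.417/EI.
Compatibility — zero rotation at each built-in end:
  2.833 M_A + 1.417 M_B = 684.1
  1.417 M_A + 2.833 M_B = 684.1
Solving the pair gives M_A = 161 kN·m and M_B = 161 kN·m (hogging).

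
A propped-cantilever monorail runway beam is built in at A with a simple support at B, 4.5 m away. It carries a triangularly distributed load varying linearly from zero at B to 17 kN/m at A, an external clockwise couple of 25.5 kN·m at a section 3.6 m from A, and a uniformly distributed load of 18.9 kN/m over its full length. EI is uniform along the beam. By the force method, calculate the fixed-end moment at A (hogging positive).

Remove the prop at B; the released (primary) structure is a cantilever built in at A.
Free-end deflection of the primary structure under the applied loading (downward +):
  triangular load, peak 17 at the fixed end: w₀L⁴/(30EI) = 232.4/EI
  clockwise couple 25.5 at a = 3.6: M₀a(2L − a)/(2EI) = 247.9/EI
  UDL 18.9: wL⁴/(8EI) = 968.8/EI
  δ_0 = 1449/EI
Flexibility coefficient — unit upward force at B: δ_{BB} = L³/(3EI) = 30.38/EI.
Compatibility at B: δ_0 − R_B·δ_{BB} = 0, so R_B = 1449/30.38 = 47.7 kN.
Moment equilibrium about A: M_A = Σ(load moments about A) − R_B·L = 274.2 − 47.7×4.5 = 59.57 kN·m.

M_A = 59.57 kN·m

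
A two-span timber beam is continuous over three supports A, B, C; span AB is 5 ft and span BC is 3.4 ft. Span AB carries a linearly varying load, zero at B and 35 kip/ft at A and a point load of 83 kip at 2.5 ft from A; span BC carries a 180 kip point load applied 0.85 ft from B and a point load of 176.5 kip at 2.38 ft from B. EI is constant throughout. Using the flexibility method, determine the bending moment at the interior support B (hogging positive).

Release continuity at B by inserting a hinge; the redundant is the internal moment M_B. The primary structure is two simply-supported spans AB and BC.
End slopes at the hinge B, treating each span as simply supported:
  span AB: triangular load, peak 35: 7w₀L³/(360EI) = 85.07/EI
  span AB: point load 83 at a = 2.5: Pab(L + a)/(6LEI) = 129.7/EI
  span BC: point load 180 at a = 0.85: Pab(L + b)/(6LEI) = 113.8/EI
  span BC: point load 176.5 at a = 2.38: Pab(L + b)/(6LEI) = 92.84/EI
  relative rotation θ_0 = (214.8 + 206.6)/EI = 421.4/EI
A unit hogging moment at B produces rotation L₁/(3EI) + L₂/(3EI) = 2.8/EI.
Compatibility: M_B·(L₁+L₂)/(3EI) = θ_0, giving M_B = 150.5 kip·ft (hogging).

M_B = 150.5 kip·ft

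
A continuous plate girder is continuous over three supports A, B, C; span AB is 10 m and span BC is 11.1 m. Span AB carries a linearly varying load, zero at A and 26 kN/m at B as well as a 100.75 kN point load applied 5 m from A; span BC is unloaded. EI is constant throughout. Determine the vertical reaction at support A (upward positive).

Take M_B as the redundant. Released structure: two simple spans AB and BC with a hinge at B.
Rotations at B on the released spans (each span's end-slope, ×1/EI):
  span AB: triangular load, peak 26: w₀L³/(45EI) = 577.8/EI
  span AB: point load 100.75 at a = 5: Pab(L + a)/(6LEI) = 629.7/EI
  relative rotation θ_0 = (1207 + 0)/EI = 1207/EI
A unit hogging moment at B produces rotation L₁/(3EI) + L₂/(3EI) = 7.033/EI.
Compatibility: M_B·(L₁+L₂)/(3EI) = θ_0, giving M_B = 171.7 kN·m (hogging).
Span AB, ΣM about A with M_B applied at B: R_B^{AB}·10 = 1370 + 171.7, so R_B^{AB} = 154.2 kN and R_A = 230.8 − 154.2 = 76.54 kN.

R_A = 76.54 kN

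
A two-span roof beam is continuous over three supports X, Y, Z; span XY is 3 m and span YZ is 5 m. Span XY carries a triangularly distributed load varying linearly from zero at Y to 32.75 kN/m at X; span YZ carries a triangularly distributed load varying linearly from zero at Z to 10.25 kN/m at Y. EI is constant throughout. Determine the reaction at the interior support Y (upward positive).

Take M_Y as the redundant. Released structure: two simple spans XY and YZ with a hinge at Y.
Discontinuity in slope at Y on the released structure — sum the simple-span end rotations:
  span XY: triangular load, peak 32.75: 7w₀L³/(360EI) = 17.19/EI
  span YZ: triangular load, peak 10.25: w₀L³/(45EI) = 28.47/EI
  relative rotation θ_0 = (17.19 + 28.47)/EI = 45.67/EI
A unit hogging moment at Y produces rotation L₁/(3EI) + L₂/(3EI) = 2.667/EI.
Compatibility: M_Y·(L₁+L₂)/(3EI) = θ_0, giving M_Y = 17.12 kN·m (hogging).
Span XY, ΣM about X with M_Y applied at Y: R_Y^{XY}·3 = 49.12 + 17.12, so R_Y^{XY} = 22.08 kN and R_X = 49.12 − 22.08 = 27.04 kN.
Span YZ, ΣM about Z: R_Y^{YZ}·5 = 85.42 + 17.12, so R_Y^{YZ} = 20.51 kN and R_Z = 25.62 − 20.51 = 5.117 kN.
R_Y = 22.08 + 20.51 = 42.59 kN.

R_Y = 42.59 kN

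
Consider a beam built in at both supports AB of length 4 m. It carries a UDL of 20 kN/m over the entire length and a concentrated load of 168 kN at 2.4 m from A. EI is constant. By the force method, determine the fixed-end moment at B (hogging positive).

Release both end moments; the primary structure is a simply-supported span AB with redundants M_A and M_B.
End rotations of the released simple span under the applied load (×1/EI):
  at A: UDL 20: wL³/(24EI) = 53.33/EI
  at B: UDL 20: wL³/(24EI) = 53.33/EI
  at A: point load 168 at a = 2.4: Pab(L + b)/(6LEI) = 150.5/EI
  at B: point load 168 at a = 2.4: Pab(L + a)/(6LEI) = 172/EI
  θ_A0 = 203.9/EI,  θ_B0 = 225.4/EI
Flexibility coefficients: a unit moment at one end gives L/(3EI) there and L/(6EI) at the far end, so f₁₁ = f₂₂ = 1.333/EI and f₁₂ = f₂₁ = 0.6667/EI.
Compatibility — zero rotation at each built-in end:
  1.333 M_A + 0.6667 M_B = 203.9
  0.6667 M_A + 1.333 M_B = 225.4
Solving the pair gives M_A = 91.18 kN·m and M_B = 123.4 kN·m (hogging).

M_B = 123.4 kN·m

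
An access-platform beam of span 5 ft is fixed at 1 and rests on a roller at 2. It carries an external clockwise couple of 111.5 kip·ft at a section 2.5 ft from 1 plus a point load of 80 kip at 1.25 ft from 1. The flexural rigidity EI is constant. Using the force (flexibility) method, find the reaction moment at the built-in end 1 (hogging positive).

Choose R_2 as the redundant. The primary structure is the cantilever fixed at 1.
Downward deflection at the released point 2 due to the loads:
  clockwise couple 111.5 at a = 2.5: M₀a(2L − a)/(2EI) = 1045/EI
  point load 80 at a = 1.25: Pa²(3L − a)/(6EI) = 286.5/EI
  δ_0 = 1332/EI
Flexibility coefficient — unit upward force at 2: δ_{22} = L³/(3EI) = 41.67/EI.
The prop prevents deflection at 2: R_2 = δ_0/δ_{22} = 1332/41.67 = 31.96 kip.
Moment equilibrium about 1: M_1 = Σ(load moments about 1) − R_2·L = 211.5 − 31.96×5 = 51.69 kip·ft.

M_1 = 51.69 kip·ft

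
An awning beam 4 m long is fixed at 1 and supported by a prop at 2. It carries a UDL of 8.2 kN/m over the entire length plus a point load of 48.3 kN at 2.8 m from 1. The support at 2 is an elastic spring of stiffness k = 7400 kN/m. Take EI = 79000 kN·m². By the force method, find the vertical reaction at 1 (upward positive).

R_1 = 54.76 kN

Release the roller at 2. Primary structure: cantilever fixed at 1.
Downward deflection at the released point 2 due to the loads:
  UDL 8.2: wL⁴/(8EI) = 262.4/EI
  point load 48.3 at a = 2.8: Pa²(3L − a)/(6EI) = 580.6/EI
  δ_0 = 843/EI
Flexibility coefficient — unit upward force at 2: δ_{22} = L³/(3EI) = 21.33/EI.
With EI = 79000 kN·m²: δ_0 = 0.010671 m and δ_{22} = 0.00027 m/kN.
Compatibility — the spring shortens by R_2/k under the reaction it provides: δ_0 − R_2·δ_{22} = R_2/k. With 1/k = 0.000135 m/kN, R_2 = δ_0 / (δ_{22} + 1/k) = 0.010671 / (0.00027 + 0.000135) = 26.34 kN.
Vertical equilibrium: R_1 = ΣP − R_2 = 81.1 − 26.34 = 54.76 kN.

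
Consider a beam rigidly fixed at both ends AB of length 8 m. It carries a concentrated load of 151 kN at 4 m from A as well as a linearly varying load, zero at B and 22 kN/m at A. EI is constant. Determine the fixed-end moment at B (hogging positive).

Release both end moments; the primary structure is a simply-supported span AB with redundants M_A and M_B.
Simple-span end rotations at A and B under the given loads:
  at A: point load 151 at a = 4: Pab(L + b)/(6LEI) = 604/EI
  at B: point load 151 at a = 4: Pab(L + a)/(6LEI) = 604/EI
  at A: triangular load, peak 22: w₀L³/(45EI) = 250.3/EI
  at B: triangular load, peak 22: 7w₀L³/(360EI) = 219/EI
  θ_A0 = 854.3/EI,  θ_B0 = 823/EI
Flexibility coefficients: a unit moment at one end gives L/(3EI) there and L/(6EI) at the far end, so f₁₁ = f₂₂ = 2.667/EI and f₁₂ = f₂₁ = 1.333/EI.
Compatibility — zero rotation at each built-in end:
  2.667 M_A + 1.333 M_B = 854.3
  1.333 M_A + 2.667 M_B = 823
Solving the pair gives M_A = 221.4 kN·m and M_B = 197.9 kN·m (hogging).

M_B = 197.9 kN·m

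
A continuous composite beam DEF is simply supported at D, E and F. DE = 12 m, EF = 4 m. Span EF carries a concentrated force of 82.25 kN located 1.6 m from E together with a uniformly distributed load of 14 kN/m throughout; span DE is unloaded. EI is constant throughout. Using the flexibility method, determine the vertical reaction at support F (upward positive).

Take M_E as the redundant. Released structure: two simple spans DE and EF with a hinge at E.
Rotations at E on the released spans (each span's end-slope, ×1/EI):
  span EF: point load 82.25 at a = 1.6: Pab(L + b)/(6LEI) = 84.22/EI
  span EF: UDL 14: wL³/(24EI) = 37.33/EI
  relative rotation θ_0 = (0 + 121.6)/EI = 121.6/EI
A unit hogging moment at E produces rotation L₁/(3EI) + L₂/(3EI) = 5.333/EI.
Slope continuity at E: θ_0 = M_E·5.333/EI, so M_E = 121.6/5.333 = 22.79 kN·m (hogging).
Span EF, ΣM about F: R_E^{EF}·4 = 309.4 + 22.79, so R_E^{EF} = 83.05 kN and R_F = 138.2 − 83.05 = 55.2 kN.

R_F = 55.2 kN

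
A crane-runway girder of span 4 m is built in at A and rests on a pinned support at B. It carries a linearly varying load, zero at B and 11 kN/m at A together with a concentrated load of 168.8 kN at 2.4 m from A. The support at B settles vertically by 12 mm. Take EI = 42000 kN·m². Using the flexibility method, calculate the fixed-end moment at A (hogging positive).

Take the reaction at B as the redundant and release it; the primary structure is a cantilever fixed at A.
Deflection at B on the released cantilever, summing each load's contribution:
  triangular load, peak 11 at the fixed end: w₀L⁴/(30EI) = 93.87/EI
  point load 168.8 at a = 2.4: Pa²(3L − a)/(6EI) = 1556/EI
  δ_0 = 1650/EI
Tip deflection under a unit load at B: L³/(3EI) = 21.33/EI.
With EI = 42000 kN·m²: δ_0 = 0.039274 m and δ_{BB} = 0.000508 m/kN.
Compatibility — the beam at B must follow the support down by 0.012 m: δ_0 − R_B·δ_{BB} = 0.012, so R_B = (0.039274 − 0.012)/0.000508 = 53.7 kN.
Moment equilibrium about A: M_A = Σ(load moments about A) − R_B·L = 434.5 − 53.7×4 = 219.7 kN·m.

M_A = 219.7 kN·m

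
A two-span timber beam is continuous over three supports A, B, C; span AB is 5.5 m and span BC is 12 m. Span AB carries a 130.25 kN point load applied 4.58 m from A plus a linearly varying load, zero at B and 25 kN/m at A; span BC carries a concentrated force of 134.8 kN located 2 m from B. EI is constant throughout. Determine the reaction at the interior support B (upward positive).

Insert a hinge at B; M_B is the redundant, and each span becomes simply supported.
End slopes at the hinge B, treating each span as simply supported:
  span AB: point load 130.25 at a = 4.58: Pab(L + a)/(6LEI) = 167.6/EI
  span AB: triangular load, peak 25: 7w₀L³/(360EI) = 80.88/EI
  span BC: point load 134.8 at a = 2: Pab(L + b)/(6LEI) = 823.8/EI
  relative rotation θ_0 = (248.5 + 823.8)/EI = 1072/EI
A unit hogging moment at B produces rotation L₁/(3EI) + L₂/(3EI) = 5.833/EI.
Slope continuity at B: θ_0 = M_B·5.833/EI, so M_B = 1072/5.833 = 183.8 kN·m (hogging).
Span AB, ΣM about A with M_B applied at B: R_B^{AB}·5.5 = 722.6 + 183.8, so R_B^{AB} = 164.8 kN and R_A = 199 − 164.8 = 34.2 kN.
Span BC, ΣM about C: R_B^{BC}·12 = 1348 + 183.8, so R_B^{BC} = 127.7 kN and R_C = 134.8 − 127.7 = 7.148 kN.
R_B = 164.8 + 127.7 = 292.5 kN.

R_B = 292.5 kN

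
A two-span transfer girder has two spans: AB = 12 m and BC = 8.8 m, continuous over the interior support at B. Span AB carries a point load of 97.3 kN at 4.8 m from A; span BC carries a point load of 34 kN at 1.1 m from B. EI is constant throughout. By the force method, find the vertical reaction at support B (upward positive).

R_B = 93.52 kN

Insert a hinge at B; M_B is the redundant, and each span becomes simply supported.
End slopes at the hinge B, treating each span as simply supported:
  span AB: point load 97.3 at a = 4.8: Pab(L + a)/(6LEI) = 784.6/EI
  span BC: point load 34 at a = 1.1: Pab(L + b)/(6LEI) = 89.99/EI
  relative rotation θ_0 = (784.6 + 89.99)/EI = 874.6/EI
A unit hogging moment at B produces rotation L₁/(3EI) + L₂/(3EI) = 6.933/EI.
Slope continuity at B: θ_0 = M_B·6.933/EI, so M_B = 874.6/6.933 = 126.1 kN·m (hogging).
Span AB, ΣM about A with M_B applied at B: R_B^{AB}·12 = 467 + 126.1, so R_B^{AB} = 49.43 kN and R_A = 97.3 − 49.43 = 47.87 kN.
Span BC, ΣM about C: R_B^{BC}·8.8 = 261.8 + 126.1, so R_B^{BC} = 44.08 kN and R_C = 34 − 44.08 = -10.08 kN.
R_B = 49.43 + 44.08 = 93.52 kN.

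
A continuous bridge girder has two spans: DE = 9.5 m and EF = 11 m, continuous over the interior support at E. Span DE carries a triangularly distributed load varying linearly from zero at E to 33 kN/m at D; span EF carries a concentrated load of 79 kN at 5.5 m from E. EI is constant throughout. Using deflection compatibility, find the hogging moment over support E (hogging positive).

M_E = 167.9 kN·m

Insert a hinge at E; M_E is the redundant, and each span becomes simply supported.
Discontinuity in slope at E on the released structure — sum the simple-span end rotations:
  span DE: triangular load, peak 33: 7w₀L³/(360EI) = 550.1/EI
  span EF: point load 79 at a = 5.5: Pab(L + b)/(6LEI) = 597.4/EI
  relative rotation θ_0 = (550.1 + 597.4)/EI = 1148/EI
A unit hogging moment at E produces rotation L₁/(3EI) + L₂/(3EI) = 6.833/EI.
Slope continuity at E: θ_0 = M_E·6.833/EI, so M_E = 1148/6.833 = 167.9 kN·m (hogging).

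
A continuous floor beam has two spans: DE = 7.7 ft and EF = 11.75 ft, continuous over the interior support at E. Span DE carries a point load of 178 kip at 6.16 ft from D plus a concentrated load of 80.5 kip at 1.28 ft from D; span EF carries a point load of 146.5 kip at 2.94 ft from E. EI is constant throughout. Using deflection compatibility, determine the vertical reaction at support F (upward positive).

R_F = 13.79 kip

Release continuity at E by inserting a hinge; the redundant is the internal moment M_E. The primary structure is two simply-supported spans DE and EF.
End slopes at the hinge E, treating each span as simply supported:
  span DE: point load 178 at a = 6.16: Pab(L + a)/(6LEI) = 506.6/EI
  span DE: point load 80.5 at a = 1.28: Pab(L + a)/(6LEI) = 128.6/EI
  span EF: point load 146.5 at a = 2.94: Pab(L + b)/(6LEI) = 1107/EI
  relative rotation θ_0 = (635.2 + 1107)/EI = 1742/EI
A unit hogging moment at E produces rotation L₁/(3EI) + L₂/(3EI) = 6.483/EI.
Slope continuity at E: θ_0 = M_E·6.483/EI, so M_E = 1742/6.483 = 268.7 kip·ft (hogging).
Span EF, ΣM about F: R_E^{EF}·11.75 = 1291 + 268.7, so R_E^{EF} = 132.7 kip and R_F = 146.5 − 132.7 = 13.79 kip.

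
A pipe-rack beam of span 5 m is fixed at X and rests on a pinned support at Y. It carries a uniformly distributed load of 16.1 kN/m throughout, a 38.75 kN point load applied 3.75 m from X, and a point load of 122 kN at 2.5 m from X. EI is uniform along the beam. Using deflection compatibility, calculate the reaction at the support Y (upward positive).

Take the reaction at Y as the redundant and release it; the primary structure is a cantilever fixed at X.
Downward deflection at the released point Y due to the loads:
  UDL 16.1: wL⁴/(8EI) = 1258/EI
  point load 38.75 at a = 3.75: Pa²(3L − a)/(6EI) = 1022/EI
  point load 122 at a = 2.5: Pa²(3L − a)/(6EI) = 1589/EI
  δ_0 = 3868/EI
Tip deflection under a unit load at Y: L³/(3EI) = 41.67/EI.
Compatibility at Y: δ_0 − R_Y·δ_{YY} = 0, so R_Y = 3868/41.67 = 92.83 kN.

R_Y = 92.83 kN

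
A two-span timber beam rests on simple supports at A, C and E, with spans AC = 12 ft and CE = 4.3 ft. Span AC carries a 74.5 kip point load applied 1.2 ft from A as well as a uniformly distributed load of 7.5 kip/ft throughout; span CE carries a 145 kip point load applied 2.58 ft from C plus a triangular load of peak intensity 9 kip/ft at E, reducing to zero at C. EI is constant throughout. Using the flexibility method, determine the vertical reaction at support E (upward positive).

R_E = 62.19 kip

Release continuity at C by inserting a hinge; the redundant is the internal moment M_C. The primary structure is two simply-supported spans AC and CE.
End slopes at the hinge C, treating each span as simply supported:
  span AC: point load 74.5 at a = 1.2: Pab(L + a)/(6LEI) = 177/EI
  span AC: UDL 7.5: wL³/(24EI) = 540/EI
  span CE: point load 145 at a = 2.58: Pab(L + b)/(6LEI) = 150.1/EI
  span CE: triangular load, peak 9: 7w₀L³/(360EI) = 13.91/EI
  relative rotation θ_0 = (717 + 164.1)/EI = 881.1/EI
A unit hogging moment at C produces rotation L₁/(3EI) + L₂/(3EI) = 5.433/EI.
Compatibility: M_C·(L₁+L₂)/(3EI) = θ_0, giving M_C = 162.2 kip·ft (hogging).
Span CE, ΣM about E: R_C^{CE}·4.3 = 277.1 + 162.2, so R_C^{CE} = 102.2 kip and R_E = 164.3 − 102.2 = 62.19 kip.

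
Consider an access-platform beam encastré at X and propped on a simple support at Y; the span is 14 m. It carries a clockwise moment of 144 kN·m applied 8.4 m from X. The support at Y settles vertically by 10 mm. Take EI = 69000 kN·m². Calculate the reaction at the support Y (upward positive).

Release the roller at Y. Primary structure: cantilever fixed at X.
Primary-structure tip deflection at Y by superposition:
  clockwise couple 144 at a = 8.4: M₀a(2L − a)/(2EI) = 11854/EI
Flexibility coefficient — unit upward force at Y: δ_{YY} = L³/(3EI) = 914.7/EI.
With EI = 69000 kN·m²: δ_0 = 0.1718 m and δ_{YY} = 0.013256 m/kN.
Compatibility — the beam at Y must follow the support down by 0.01 m: δ_0 − R_Y·δ_{YY} = 0.01, so R_Y = (0.1718 − 0.01)/0.013256 = 12.21 kN.

R_Y = 12.21 kN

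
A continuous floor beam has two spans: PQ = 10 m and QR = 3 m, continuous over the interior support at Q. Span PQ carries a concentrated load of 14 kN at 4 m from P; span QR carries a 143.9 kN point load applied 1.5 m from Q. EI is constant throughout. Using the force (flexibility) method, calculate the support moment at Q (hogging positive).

Take M_Q as the redundant. Released structure: two simple spans PQ and QR with a hinge at Q.
Discontinuity in slope at Q on the released structure — sum the simple-span end rotations:
  span PQ: point load 14 at a = 4: Pab(L + a)/(6LEI) = 78.4/EI
  span QR: point load 143.9 at a = 1.5: Pab(L + b)/(6LEI) = 80.94/EI
  relative rotation θ_0 = (78.4 + 80.94)/EI = 159.3/EI
A unit hogging moment at Q produces rotation L₁/(3EI) + L₂/(3EI) = 4.333/EI.
Slope continuity at Q: θ_0 = M_Q·4.333/EI, so M_Q = 159.3/4.333 = 36.77 kN·m (hogging).

M_Q = 36.77 kN·m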